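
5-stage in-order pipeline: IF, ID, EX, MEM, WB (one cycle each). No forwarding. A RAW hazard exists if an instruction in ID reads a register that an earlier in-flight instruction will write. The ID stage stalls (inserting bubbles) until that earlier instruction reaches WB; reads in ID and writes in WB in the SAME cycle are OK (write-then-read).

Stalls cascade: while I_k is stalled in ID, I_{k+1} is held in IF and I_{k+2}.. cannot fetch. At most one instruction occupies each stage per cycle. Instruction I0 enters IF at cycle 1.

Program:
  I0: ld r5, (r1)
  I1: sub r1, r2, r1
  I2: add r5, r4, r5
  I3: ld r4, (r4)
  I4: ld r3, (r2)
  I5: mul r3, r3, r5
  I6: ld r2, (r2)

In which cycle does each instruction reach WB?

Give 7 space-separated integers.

Answer: 5 6 8 9 10 13 14

Derivation:
I0 ld r5 <- r1: IF@1 ID@2 stall=0 (-) EX@3 MEM@4 WB@5
I1 sub r1 <- r2,r1: IF@2 ID@3 stall=0 (-) EX@4 MEM@5 WB@6
I2 add r5 <- r4,r5: IF@3 ID@4 stall=1 (RAW on I0.r5 (WB@5)) EX@6 MEM@7 WB@8
I3 ld r4 <- r4: IF@4 ID@6 stall=0 (-) EX@7 MEM@8 WB@9
I4 ld r3 <- r2: IF@6 ID@7 stall=0 (-) EX@8 MEM@9 WB@10
I5 mul r3 <- r3,r5: IF@7 ID@8 stall=2 (RAW on I4.r3 (WB@10)) EX@11 MEM@12 WB@13
I6 ld r2 <- r2: IF@8 ID@11 stall=0 (-) EX@12 MEM@13 WB@14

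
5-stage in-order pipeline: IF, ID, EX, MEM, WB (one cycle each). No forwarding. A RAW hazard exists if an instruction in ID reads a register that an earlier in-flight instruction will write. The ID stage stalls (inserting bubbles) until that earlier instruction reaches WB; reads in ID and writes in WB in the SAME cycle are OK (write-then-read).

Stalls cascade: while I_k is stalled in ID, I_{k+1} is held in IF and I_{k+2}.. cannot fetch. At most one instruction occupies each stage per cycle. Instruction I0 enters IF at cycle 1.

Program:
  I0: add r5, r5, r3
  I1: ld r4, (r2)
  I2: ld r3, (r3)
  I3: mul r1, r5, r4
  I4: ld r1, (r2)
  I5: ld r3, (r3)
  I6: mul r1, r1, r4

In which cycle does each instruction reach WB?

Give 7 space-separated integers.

Answer: 5 6 7 9 10 11 13

Derivation:
I0 add r5 <- r5,r3: IF@1 ID@2 stall=0 (-) EX@3 MEM@4 WB@5
I1 ld r4 <- r2: IF@2 ID@3 stall=0 (-) EX@4 MEM@5 WB@6
I2 ld r3 <- r3: IF@3 ID@4 stall=0 (-) EX@5 MEM@6 WB@7
I3 mul r1 <- r5,r4: IF@4 ID@5 stall=1 (RAW on I1.r4 (WB@6)) EX@7 MEM@8 WB@9
I4 ld r1 <- r2: IF@5 ID@7 stall=0 (-) EX@8 MEM@9 WB@10
I5 ld r3 <- r3: IF@7 ID@8 stall=0 (-) EX@9 MEM@10 WB@11
I6 mul r1 <- r1,r4: IF@8 ID@9 stall=1 (RAW on I4.r1 (WB@10)) EX@11 MEM@12 WB@13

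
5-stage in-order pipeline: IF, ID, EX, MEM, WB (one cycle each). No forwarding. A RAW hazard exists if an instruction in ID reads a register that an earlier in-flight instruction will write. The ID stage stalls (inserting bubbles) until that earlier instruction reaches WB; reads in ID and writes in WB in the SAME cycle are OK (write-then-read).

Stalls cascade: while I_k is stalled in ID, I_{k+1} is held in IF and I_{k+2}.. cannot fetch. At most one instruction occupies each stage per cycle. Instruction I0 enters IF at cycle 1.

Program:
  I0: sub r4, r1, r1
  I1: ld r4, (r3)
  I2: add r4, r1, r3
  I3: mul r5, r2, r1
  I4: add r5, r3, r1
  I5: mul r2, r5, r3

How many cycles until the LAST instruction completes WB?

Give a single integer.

Answer: 12

Derivation:
I0 sub r4 <- r1,r1: IF@1 ID@2 stall=0 (-) EX@3 MEM@4 WB@5
I1 ld r4 <- r3: IF@2 ID@3 stall=0 (-) EX@4 MEM@5 WB@6
I2 add r4 <- r1,r3: IF@3 ID@4 stall=0 (-) EX@5 MEM@6 WB@7
I3 mul r5 <- r2,r1: IF@4 ID@5 stall=0 (-) EX@6 MEM@7 WB@8
I4 add r5 <- r3,r1: IF@5 ID@6 stall=0 (-) EX@7 MEM@8 WB@9
I5 mul r2 <- r5,r3: IF@6 ID@7 stall=2 (RAW on I4.r5 (WB@9)) EX@10 MEM@11 WB@12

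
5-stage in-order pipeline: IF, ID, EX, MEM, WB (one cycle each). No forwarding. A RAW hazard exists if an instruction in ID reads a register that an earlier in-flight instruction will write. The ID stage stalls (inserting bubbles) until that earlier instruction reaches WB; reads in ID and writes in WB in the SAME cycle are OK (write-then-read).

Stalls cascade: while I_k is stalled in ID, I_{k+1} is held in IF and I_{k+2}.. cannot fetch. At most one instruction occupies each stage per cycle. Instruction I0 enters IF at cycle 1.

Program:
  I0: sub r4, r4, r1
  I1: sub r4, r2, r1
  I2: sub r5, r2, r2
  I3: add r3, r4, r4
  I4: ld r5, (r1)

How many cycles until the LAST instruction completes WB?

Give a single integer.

Answer: 10

Derivation:
I0 sub r4 <- r4,r1: IF@1 ID@2 stall=0 (-) EX@3 MEM@4 WB@5
I1 sub r4 <- r2,r1: IF@2 ID@3 stall=0 (-) EX@4 MEM@5 WB@6
I2 sub r5 <- r2,r2: IF@3 ID@4 stall=0 (-) EX@5 MEM@6 WB@7
I3 add r3 <- r4,r4: IF@4 ID@5 stall=1 (RAW on I1.r4 (WB@6)) EX@7 MEM@8 WB@9
I4 ld r5 <- r1: IF@5 ID@7 stall=0 (-) EX@8 MEM@9 WB@10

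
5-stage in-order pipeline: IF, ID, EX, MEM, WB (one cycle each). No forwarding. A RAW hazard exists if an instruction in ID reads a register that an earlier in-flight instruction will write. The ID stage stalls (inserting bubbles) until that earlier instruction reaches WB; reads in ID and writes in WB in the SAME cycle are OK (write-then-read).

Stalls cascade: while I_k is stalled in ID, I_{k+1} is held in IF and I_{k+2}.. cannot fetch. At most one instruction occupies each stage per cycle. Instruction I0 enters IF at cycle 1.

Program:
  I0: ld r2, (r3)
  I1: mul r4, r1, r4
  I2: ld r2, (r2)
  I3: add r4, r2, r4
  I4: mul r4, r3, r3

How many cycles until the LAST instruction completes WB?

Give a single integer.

I0 ld r2 <- r3: IF@1 ID@2 stall=0 (-) EX@3 MEM@4 WB@5
I1 mul r4 <- r1,r4: IF@2 ID@3 stall=0 (-) EX@4 MEM@5 WB@6
I2 ld r2 <- r2: IF@3 ID@4 stall=1 (RAW on I0.r2 (WB@5)) EX@6 MEM@7 WB@8
I3 add r4 <- r2,r4: IF@4 ID@6 stall=2 (RAW on I2.r2 (WB@8)) EX@9 MEM@10 WB@11
I4 mul r4 <- r3,r3: IF@6 ID@9 stall=0 (-) EX@10 MEM@11 WB@12

Answer: 12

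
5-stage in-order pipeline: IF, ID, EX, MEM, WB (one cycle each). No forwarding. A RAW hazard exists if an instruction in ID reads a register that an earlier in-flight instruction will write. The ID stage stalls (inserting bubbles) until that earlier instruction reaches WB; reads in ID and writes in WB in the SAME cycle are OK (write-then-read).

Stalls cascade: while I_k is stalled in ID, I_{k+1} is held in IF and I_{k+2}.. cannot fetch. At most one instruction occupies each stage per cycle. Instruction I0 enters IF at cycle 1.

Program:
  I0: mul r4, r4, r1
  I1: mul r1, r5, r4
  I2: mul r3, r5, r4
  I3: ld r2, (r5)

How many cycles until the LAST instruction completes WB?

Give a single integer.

I0 mul r4 <- r4,r1: IF@1 ID@2 stall=0 (-) EX@3 MEM@4 WB@5
I1 mul r1 <- r5,r4: IF@2 ID@3 stall=2 (RAW on I0.r4 (WB@5)) EX@6 MEM@7 WB@8
I2 mul r3 <- r5,r4: IF@3 ID@6 stall=0 (-) EX@7 MEM@8 WB@9
I3 ld r2 <- r5: IF@6 ID@7 stall=0 (-) EX@8 MEM@9 WB@10

Answer: 10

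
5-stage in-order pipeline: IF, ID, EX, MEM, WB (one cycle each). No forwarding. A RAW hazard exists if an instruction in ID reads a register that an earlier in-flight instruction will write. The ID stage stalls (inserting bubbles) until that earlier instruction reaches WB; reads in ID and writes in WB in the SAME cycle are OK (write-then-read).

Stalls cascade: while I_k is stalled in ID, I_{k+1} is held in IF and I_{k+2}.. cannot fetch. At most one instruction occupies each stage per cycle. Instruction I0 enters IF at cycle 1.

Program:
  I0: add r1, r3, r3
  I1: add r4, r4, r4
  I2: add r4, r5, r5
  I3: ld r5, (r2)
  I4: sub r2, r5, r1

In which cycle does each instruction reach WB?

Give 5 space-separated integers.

I0 add r1 <- r3,r3: IF@1 ID@2 stall=0 (-) EX@3 MEM@4 WB@5
I1 add r4 <- r4,r4: IF@2 ID@3 stall=0 (-) EX@4 MEM@5 WB@6
I2 add r4 <- r5,r5: IF@3 ID@4 stall=0 (-) EX@5 MEM@6 WB@7
I3 ld r5 <- r2: IF@4 ID@5 stall=0 (-) EX@6 MEM@7 WB@8
I4 sub r2 <- r5,r1: IF@5 ID@6 stall=2 (RAW on I3.r5 (WB@8)) EX@9 MEM@10 WB@11

Answer: 5 6 7 8 11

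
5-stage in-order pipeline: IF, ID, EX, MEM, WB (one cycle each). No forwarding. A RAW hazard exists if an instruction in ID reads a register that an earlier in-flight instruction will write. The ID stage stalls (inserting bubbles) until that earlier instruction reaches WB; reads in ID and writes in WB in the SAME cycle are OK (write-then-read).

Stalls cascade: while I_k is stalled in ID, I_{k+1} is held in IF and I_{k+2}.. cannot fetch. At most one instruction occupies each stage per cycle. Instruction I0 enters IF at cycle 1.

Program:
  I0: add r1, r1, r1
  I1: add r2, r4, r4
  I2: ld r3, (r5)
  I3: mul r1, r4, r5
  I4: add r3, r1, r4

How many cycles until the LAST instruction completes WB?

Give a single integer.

I0 add r1 <- r1,r1: IF@1 ID@2 stall=0 (-) EX@3 MEM@4 WB@5
I1 add r2 <- r4,r4: IF@2 ID@3 stall=0 (-) EX@4 MEM@5 WB@6
I2 ld r3 <- r5: IF@3 ID@4 stall=0 (-) EX@5 MEM@6 WB@7
I3 mul r1 <- r4,r5: IF@4 ID@5 stall=0 (-) EX@6 MEM@7 WB@8
I4 add r3 <- r1,r4: IF@5 ID@6 stall=2 (RAW on I3.r1 (WB@8)) EX@9 MEM@10 WB@11

Answer: 11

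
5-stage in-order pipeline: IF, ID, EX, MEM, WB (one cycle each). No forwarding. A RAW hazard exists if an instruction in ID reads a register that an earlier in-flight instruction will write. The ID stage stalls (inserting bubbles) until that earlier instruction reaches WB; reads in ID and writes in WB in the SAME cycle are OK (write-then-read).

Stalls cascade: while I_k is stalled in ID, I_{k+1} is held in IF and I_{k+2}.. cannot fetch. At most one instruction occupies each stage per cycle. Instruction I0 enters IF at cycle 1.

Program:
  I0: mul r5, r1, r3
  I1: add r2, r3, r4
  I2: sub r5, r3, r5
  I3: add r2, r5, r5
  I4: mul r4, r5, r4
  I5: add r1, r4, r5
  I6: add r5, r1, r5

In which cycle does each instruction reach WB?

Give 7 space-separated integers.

I0 mul r5 <- r1,r3: IF@1 ID@2 stall=0 (-) EX@3 MEM@4 WB@5
I1 add r2 <- r3,r4: IF@2 ID@3 stall=0 (-) EX@4 MEM@5 WB@6
I2 sub r5 <- r3,r5: IF@3 ID@4 stall=1 (RAW on I0.r5 (WB@5)) EX@6 MEM@7 WB@8
I3 add r2 <- r5,r5: IF@4 ID@6 stall=2 (RAW on I2.r5 (WB@8)) EX@9 MEM@10 WB@11
I4 mul r4 <- r5,r4: IF@6 ID@9 stall=0 (-) EX@10 MEM@11 WB@12
I5 add r1 <- r4,r5: IF@9 ID@10 stall=2 (RAW on I4.r4 (WB@12)) EX@13 MEM@14 WB@15
I6 add r5 <- r1,r5: IF@10 ID@13 stall=2 (RAW on I5.r1 (WB@15)) EX@16 MEM@17 WB@18

Answer: 5 6 8 11 12 15 18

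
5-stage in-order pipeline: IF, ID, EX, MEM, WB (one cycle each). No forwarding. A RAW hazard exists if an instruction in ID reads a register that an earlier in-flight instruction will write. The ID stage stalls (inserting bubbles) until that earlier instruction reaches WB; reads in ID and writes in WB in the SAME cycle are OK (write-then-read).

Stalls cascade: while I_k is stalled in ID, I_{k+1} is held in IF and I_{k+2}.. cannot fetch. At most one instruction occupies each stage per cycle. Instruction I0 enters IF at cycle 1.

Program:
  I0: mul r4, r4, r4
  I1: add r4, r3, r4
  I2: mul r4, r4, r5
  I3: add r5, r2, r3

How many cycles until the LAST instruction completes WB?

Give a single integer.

I0 mul r4 <- r4,r4: IF@1 ID@2 stall=0 (-) EX@3 MEM@4 WB@5
I1 add r4 <- r3,r4: IF@2 ID@3 stall=2 (RAW on I0.r4 (WB@5)) EX@6 MEM@7 WB@8
I2 mul r4 <- r4,r5: IF@3 ID@6 stall=2 (RAW on I1.r4 (WB@8)) EX@9 MEM@10 WB@11
I3 add r5 <- r2,r3: IF@6 ID@9 stall=0 (-) EX@10 MEM@11 WB@12

Answer: 12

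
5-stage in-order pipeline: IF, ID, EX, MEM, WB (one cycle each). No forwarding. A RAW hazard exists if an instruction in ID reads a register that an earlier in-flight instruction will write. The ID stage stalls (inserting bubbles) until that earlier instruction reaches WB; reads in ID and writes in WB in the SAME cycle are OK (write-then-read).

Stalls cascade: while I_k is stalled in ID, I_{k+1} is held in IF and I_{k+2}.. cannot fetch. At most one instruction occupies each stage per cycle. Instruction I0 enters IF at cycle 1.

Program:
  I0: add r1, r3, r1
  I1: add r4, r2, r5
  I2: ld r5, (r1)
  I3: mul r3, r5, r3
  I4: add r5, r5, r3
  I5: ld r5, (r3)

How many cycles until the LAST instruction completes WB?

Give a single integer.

Answer: 15

Derivation:
I0 add r1 <- r3,r1: IF@1 ID@2 stall=0 (-) EX@3 MEM@4 WB@5
I1 add r4 <- r2,r5: IF@2 ID@3 stall=0 (-) EX@4 MEM@5 WB@6
I2 ld r5 <- r1: IF@3 ID@4 stall=1 (RAW on I0.r1 (WB@5)) EX@6 MEM@7 WB@8
I3 mul r3 <- r5,r3: IF@4 ID@6 stall=2 (RAW on I2.r5 (WB@8)) EX@9 MEM@10 WB@11
I4 add r5 <- r5,r3: IF@6 ID@9 stall=2 (RAW on I3.r3 (WB@11)) EX@12 MEM@13 WB@14
I5 ld r5 <- r3: IF@9 ID@12 stall=0 (-) EX@13 MEM@14 WB@15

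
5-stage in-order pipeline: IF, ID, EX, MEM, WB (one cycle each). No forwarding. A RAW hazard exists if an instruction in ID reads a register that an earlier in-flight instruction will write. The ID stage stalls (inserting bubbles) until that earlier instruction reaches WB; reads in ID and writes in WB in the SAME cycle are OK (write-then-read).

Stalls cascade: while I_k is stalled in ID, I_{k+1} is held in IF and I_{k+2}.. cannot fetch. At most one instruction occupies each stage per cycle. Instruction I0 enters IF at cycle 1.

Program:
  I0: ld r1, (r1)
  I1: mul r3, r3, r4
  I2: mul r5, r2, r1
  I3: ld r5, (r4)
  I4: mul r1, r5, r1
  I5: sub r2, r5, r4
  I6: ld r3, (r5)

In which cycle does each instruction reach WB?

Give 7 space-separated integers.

I0 ld r1 <- r1: IF@1 ID@2 stall=0 (-) EX@3 MEM@4 WB@5
I1 mul r3 <- r3,r4: IF@2 ID@3 stall=0 (-) EX@4 MEM@5 WB@6
I2 mul r5 <- r2,r1: IF@3 ID@4 stall=1 (RAW on I0.r1 (WB@5)) EX@6 MEM@7 WB@8
I3 ld r5 <- r4: IF@4 ID@6 stall=0 (-) EX@7 MEM@8 WB@9
I4 mul r1 <- r5,r1: IF@6 ID@7 stall=2 (RAW on I3.r5 (WB@9)) EX@10 MEM@11 WB@12
I5 sub r2 <- r5,r4: IF@7 ID@10 stall=0 (-) EX@11 MEM@12 WB@13
I6 ld r3 <- r5: IF@10 ID@11 stall=0 (-) EX@12 MEM@13 WB@14

Answer: 5 6 8 9 12 13 14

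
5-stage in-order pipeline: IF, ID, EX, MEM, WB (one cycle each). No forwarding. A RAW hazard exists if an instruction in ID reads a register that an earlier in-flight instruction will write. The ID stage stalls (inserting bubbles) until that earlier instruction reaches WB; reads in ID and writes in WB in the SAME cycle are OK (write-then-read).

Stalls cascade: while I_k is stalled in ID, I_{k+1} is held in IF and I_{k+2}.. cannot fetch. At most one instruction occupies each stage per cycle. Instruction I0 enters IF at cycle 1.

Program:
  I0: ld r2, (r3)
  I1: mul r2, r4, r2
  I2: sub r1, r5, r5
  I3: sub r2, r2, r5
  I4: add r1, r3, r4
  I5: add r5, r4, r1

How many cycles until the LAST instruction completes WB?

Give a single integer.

I0 ld r2 <- r3: IF@1 ID@2 stall=0 (-) EX@3 MEM@4 WB@5
I1 mul r2 <- r4,r2: IF@2 ID@3 stall=2 (RAW on I0.r2 (WB@5)) EX@6 MEM@7 WB@8
I2 sub r1 <- r5,r5: IF@3 ID@6 stall=0 (-) EX@7 MEM@8 WB@9
I3 sub r2 <- r2,r5: IF@6 ID@7 stall=1 (RAW on I1.r2 (WB@8)) EX@9 MEM@10 WB@11
I4 add r1 <- r3,r4: IF@7 ID@9 stall=0 (-) EX@10 MEM@11 WB@12
I5 add r5 <- r4,r1: IF@9 ID@10 stall=2 (RAW on I4.r1 (WB@12)) EX@13 MEM@14 WB@15

Answer: 15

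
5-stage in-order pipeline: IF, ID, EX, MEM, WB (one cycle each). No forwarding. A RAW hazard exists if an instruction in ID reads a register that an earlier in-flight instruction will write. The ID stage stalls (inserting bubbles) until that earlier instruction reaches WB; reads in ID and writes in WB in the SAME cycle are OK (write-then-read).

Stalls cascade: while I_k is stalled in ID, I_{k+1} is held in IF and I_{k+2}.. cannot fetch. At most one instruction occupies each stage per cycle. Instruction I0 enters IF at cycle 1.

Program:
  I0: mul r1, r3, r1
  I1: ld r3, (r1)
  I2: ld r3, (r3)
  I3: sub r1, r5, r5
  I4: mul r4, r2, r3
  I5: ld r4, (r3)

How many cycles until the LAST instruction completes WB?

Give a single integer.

Answer: 15

Derivation:
I0 mul r1 <- r3,r1: IF@1 ID@2 stall=0 (-) EX@3 MEM@4 WB@5
I1 ld r3 <- r1: IF@2 ID@3 stall=2 (RAW on I0.r1 (WB@5)) EX@6 MEM@7 WB@8
I2 ld r3 <- r3: IF@3 ID@6 stall=2 (RAW on I1.r3 (WB@8)) EX@9 MEM@10 WB@11
I3 sub r1 <- r5,r5: IF@6 ID@9 stall=0 (-) EX@10 MEM@11 WB@12
I4 mul r4 <- r2,r3: IF@9 ID@10 stall=1 (RAW on I2.r3 (WB@11)) EX@12 MEM@13 WB@14
I5 ld r4 <- r3: IF@10 ID@12 stall=0 (-) EX@13 MEM@14 WB@15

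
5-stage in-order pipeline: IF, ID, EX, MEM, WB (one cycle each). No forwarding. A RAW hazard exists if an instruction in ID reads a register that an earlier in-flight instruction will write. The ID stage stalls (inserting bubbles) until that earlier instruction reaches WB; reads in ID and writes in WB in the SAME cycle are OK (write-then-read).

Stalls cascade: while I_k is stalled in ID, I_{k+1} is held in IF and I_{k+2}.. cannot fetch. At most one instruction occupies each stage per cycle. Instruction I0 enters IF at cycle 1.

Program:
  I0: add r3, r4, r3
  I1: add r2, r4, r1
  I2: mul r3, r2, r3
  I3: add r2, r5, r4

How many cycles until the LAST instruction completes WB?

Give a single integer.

I0 add r3 <- r4,r3: IF@1 ID@2 stall=0 (-) EX@3 MEM@4 WB@5
I1 add r2 <- r4,r1: IF@2 ID@3 stall=0 (-) EX@4 MEM@5 WB@6
I2 mul r3 <- r2,r3: IF@3 ID@4 stall=2 (RAW on I1.r2 (WB@6)) EX@7 MEM@8 WB@9
I3 add r2 <- r5,r4: IF@4 ID@7 stall=0 (-) EX@8 MEM@9 WB@10

Answer: 10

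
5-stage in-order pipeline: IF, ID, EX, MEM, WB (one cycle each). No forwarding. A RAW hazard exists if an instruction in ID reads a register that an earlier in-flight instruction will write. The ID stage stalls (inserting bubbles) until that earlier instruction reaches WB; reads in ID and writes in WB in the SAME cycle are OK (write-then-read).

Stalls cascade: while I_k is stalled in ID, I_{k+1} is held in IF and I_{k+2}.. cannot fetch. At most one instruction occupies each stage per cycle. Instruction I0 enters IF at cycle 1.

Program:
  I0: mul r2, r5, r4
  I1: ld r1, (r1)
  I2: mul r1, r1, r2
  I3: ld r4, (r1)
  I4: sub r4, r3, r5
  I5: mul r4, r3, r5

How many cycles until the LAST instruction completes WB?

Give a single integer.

I0 mul r2 <- r5,r4: IF@1 ID@2 stall=0 (-) EX@3 MEM@4 WB@5
I1 ld r1 <- r1: IF@2 ID@3 stall=0 (-) EX@4 MEM@5 WB@6
I2 mul r1 <- r1,r2: IF@3 ID@4 stall=2 (RAW on I1.r1 (WB@6)) EX@7 MEM@8 WB@9
I3 ld r4 <- r1: IF@4 ID@7 stall=2 (RAW on I2.r1 (WB@9)) EX@10 MEM@11 WB@12
I4 sub r4 <- r3,r5: IF@7 ID@10 stall=0 (-) EX@11 MEM@12 WB@13
I5 mul r4 <- r3,r5: IF@10 ID@11 stall=0 (-) EX@12 MEM@13 WB@14

Answer: 14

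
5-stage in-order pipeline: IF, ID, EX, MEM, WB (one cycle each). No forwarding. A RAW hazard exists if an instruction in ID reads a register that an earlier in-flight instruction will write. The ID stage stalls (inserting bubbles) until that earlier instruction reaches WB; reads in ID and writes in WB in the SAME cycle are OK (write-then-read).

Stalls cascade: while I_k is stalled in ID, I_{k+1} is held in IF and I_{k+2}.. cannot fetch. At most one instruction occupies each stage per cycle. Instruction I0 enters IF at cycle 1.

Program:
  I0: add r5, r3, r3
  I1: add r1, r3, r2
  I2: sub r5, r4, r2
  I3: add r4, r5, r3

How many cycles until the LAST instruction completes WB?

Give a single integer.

Answer: 10

Derivation:
I0 add r5 <- r3,r3: IF@1 ID@2 stall=0 (-) EX@3 MEM@4 WB@5
I1 add r1 <- r3,r2: IF@2 ID@3 stall=0 (-) EX@4 MEM@5 WB@6
I2 sub r5 <- r4,r2: IF@3 ID@4 stall=0 (-) EX@5 MEM@6 WB@7
I3 add r4 <- r5,r3: IF@4 ID@5 stall=2 (RAW on I2.r5 (WB@7)) EX@8 MEM@9 WB@10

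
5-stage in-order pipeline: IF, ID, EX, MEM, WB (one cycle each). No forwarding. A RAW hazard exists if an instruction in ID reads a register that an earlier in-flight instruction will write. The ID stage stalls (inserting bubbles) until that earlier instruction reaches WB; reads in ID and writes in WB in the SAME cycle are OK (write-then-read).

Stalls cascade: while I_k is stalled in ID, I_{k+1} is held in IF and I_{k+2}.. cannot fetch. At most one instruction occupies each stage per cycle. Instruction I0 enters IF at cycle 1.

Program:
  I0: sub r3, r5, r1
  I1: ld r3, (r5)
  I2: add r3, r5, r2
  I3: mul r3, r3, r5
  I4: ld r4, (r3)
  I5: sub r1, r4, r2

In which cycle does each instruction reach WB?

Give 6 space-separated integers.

I0 sub r3 <- r5,r1: IF@1 ID@2 stall=0 (-) EX@3 MEM@4 WB@5
I1 ld r3 <- r5: IF@2 ID@3 stall=0 (-) EX@4 MEM@5 WB@6
I2 add r3 <- r5,r2: IF@3 ID@4 stall=0 (-) EX@5 MEM@6 WB@7
I3 mul r3 <- r3,r5: IF@4 ID@5 stall=2 (RAW on I2.r3 (WB@7)) EX@8 MEM@9 WB@10
I4 ld r4 <- r3: IF@5 ID@8 stall=2 (RAW on I3.r3 (WB@10)) EX@11 MEM@12 WB@13
I5 sub r1 <- r4,r2: IF@8 ID@11 stall=2 (RAW on I4.r4 (WB@13)) EX@14 MEM@15 WB@16

Answer: 5 6 7 10 13 16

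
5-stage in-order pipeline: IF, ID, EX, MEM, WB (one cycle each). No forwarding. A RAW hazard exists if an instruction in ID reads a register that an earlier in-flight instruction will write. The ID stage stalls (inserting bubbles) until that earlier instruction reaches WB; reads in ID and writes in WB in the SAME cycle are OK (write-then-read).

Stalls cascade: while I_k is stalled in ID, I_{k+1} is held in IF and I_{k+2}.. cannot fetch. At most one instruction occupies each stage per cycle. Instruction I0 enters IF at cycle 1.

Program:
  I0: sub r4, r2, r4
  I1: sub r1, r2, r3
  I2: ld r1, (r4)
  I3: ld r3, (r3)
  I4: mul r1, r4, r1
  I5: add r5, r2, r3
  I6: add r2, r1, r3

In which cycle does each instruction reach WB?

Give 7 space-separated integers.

I0 sub r4 <- r2,r4: IF@1 ID@2 stall=0 (-) EX@3 MEM@4 WB@5
I1 sub r1 <- r2,r3: IF@2 ID@3 stall=0 (-) EX@4 MEM@5 WB@6
I2 ld r1 <- r4: IF@3 ID@4 stall=1 (RAW on I0.r4 (WB@5)) EX@6 MEM@7 WB@8
I3 ld r3 <- r3: IF@4 ID@6 stall=0 (-) EX@7 MEM@8 WB@9
I4 mul r1 <- r4,r1: IF@6 ID@7 stall=1 (RAW on I2.r1 (WB@8)) EX@9 MEM@10 WB@11
I5 add r5 <- r2,r3: IF@7 ID@9 stall=0 (-) EX@10 MEM@11 WB@12
I6 add r2 <- r1,r3: IF@9 ID@10 stall=1 (RAW on I4.r1 (WB@11)) EX@12 MEM@13 WB@14

Answer: 5 6 8 9 11 12 14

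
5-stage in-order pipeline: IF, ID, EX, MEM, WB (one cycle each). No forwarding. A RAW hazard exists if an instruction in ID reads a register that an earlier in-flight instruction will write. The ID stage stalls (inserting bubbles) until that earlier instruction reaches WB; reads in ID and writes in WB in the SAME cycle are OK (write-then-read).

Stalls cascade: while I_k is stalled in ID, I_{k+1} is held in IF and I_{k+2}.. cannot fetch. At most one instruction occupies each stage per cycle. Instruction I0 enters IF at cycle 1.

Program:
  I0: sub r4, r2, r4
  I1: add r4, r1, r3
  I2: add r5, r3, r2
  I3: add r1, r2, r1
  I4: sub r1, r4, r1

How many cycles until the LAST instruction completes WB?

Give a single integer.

Answer: 11

Derivation:
I0 sub r4 <- r2,r4: IF@1 ID@2 stall=0 (-) EX@3 MEM@4 WB@5
I1 add r4 <- r1,r3: IF@2 ID@3 stall=0 (-) EX@4 MEM@5 WB@6
I2 add r5 <- r3,r2: IF@3 ID@4 stall=0 (-) EX@5 MEM@6 WB@7
I3 add r1 <- r2,r1: IF@4 ID@5 stall=0 (-) EX@6 MEM@7 WB@8
I4 sub r1 <- r4,r1: IF@5 ID@6 stall=2 (RAW on I3.r1 (WB@8)) EX@9 MEM@10 WB@11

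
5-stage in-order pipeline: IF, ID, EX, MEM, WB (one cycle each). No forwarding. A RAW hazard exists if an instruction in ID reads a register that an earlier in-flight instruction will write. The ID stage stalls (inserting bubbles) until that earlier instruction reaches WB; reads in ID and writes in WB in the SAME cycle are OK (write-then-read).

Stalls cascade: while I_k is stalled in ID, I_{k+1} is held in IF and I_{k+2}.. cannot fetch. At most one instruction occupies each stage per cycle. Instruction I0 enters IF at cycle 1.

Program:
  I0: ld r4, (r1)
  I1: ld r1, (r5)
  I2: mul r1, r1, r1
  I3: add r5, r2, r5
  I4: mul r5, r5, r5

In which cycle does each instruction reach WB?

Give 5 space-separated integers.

Answer: 5 6 9 10 13

Derivation:
I0 ld r4 <- r1: IF@1 ID@2 stall=0 (-) EX@3 MEM@4 WB@5
I1 ld r1 <- r5: IF@2 ID@3 stall=0 (-) EX@4 MEM@5 WB@6
I2 mul r1 <- r1,r1: IF@3 ID@4 stall=2 (RAW on I1.r1 (WB@6)) EX@7 MEM@8 WB@9
I3 add r5 <- r2,r5: IF@4 ID@7 stall=0 (-) EX@8 MEM@9 WB@10
I4 mul r5 <- r5,r5: IF@7 ID@8 stall=2 (RAW on I3.r5 (WB@10)) EX@11 MEM@12 WB@13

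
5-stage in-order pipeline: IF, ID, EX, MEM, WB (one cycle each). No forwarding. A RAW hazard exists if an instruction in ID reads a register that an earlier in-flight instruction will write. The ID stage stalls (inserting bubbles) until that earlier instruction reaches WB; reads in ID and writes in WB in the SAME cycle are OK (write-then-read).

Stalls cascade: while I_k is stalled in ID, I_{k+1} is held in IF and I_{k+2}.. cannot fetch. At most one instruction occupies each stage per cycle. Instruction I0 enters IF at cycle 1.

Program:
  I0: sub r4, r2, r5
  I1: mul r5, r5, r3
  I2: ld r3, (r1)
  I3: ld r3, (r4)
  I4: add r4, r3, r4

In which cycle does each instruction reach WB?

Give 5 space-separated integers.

I0 sub r4 <- r2,r5: IF@1 ID@2 stall=0 (-) EX@3 MEM@4 WB@5
I1 mul r5 <- r5,r3: IF@2 ID@3 stall=0 (-) EX@4 MEM@5 WB@6
I2 ld r3 <- r1: IF@3 ID@4 stall=0 (-) EX@5 MEM@6 WB@7
I3 ld r3 <- r4: IF@4 ID@5 stall=0 (-) EX@6 MEM@7 WB@8
I4 add r4 <- r3,r4: IF@5 ID@6 stall=2 (RAW on I3.r3 (WB@8)) EX@9 MEM@10 WB@11

Answer: 5 6 7 8 11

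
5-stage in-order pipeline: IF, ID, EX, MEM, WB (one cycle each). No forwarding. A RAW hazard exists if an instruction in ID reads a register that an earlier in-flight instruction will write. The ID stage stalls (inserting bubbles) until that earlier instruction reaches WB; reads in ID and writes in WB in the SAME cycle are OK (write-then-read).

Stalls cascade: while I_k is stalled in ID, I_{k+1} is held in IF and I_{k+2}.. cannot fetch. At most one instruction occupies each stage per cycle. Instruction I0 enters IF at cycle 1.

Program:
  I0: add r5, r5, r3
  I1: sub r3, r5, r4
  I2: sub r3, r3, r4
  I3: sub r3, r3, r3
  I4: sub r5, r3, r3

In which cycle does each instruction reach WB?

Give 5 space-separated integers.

Answer: 5 8 11 14 17

Derivation:
I0 add r5 <- r5,r3: IF@1 ID@2 stall=0 (-) EX@3 MEM@4 WB@5
I1 sub r3 <- r5,r4: IF@2 ID@3 stall=2 (RAW on I0.r5 (WB@5)) EX@6 MEM@7 WB@8
I2 sub r3 <- r3,r4: IF@3 ID@6 stall=2 (RAW on I1.r3 (WB@8)) EX@9 MEM@10 WB@11
I3 sub r3 <- r3,r3: IF@6 ID@9 stall=2 (RAW on I2.r3 (WB@11)) EX@12 MEM@13 WB@14
I4 sub r5 <- r3,r3: IF@9 ID@12 stall=2 (RAW on I3.r3 (WB@14)) EX@15 MEM@16 WB@17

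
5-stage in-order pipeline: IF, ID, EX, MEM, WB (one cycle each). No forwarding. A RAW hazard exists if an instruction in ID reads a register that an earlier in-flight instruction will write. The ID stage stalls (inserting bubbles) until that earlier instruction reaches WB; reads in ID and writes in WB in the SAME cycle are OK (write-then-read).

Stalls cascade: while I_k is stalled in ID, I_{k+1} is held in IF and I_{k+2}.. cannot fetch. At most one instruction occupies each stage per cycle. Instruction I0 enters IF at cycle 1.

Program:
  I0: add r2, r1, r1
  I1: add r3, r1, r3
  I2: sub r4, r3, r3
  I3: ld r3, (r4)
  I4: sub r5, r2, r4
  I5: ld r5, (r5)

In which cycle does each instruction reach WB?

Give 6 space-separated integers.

Answer: 5 6 9 12 13 16

Derivation:
I0 add r2 <- r1,r1: IF@1 ID@2 stall=0 (-) EX@3 MEM@4 WB@5
I1 add r3 <- r1,r3: IF@2 ID@3 stall=0 (-) EX@4 MEM@5 WB@6
I2 sub r4 <- r3,r3: IF@3 ID@4 stall=2 (RAW on I1.r3 (WB@6)) EX@7 MEM@8 WB@9
I3 ld r3 <- r4: IF@4 ID@7 stall=2 (RAW on I2.r4 (WB@9)) EX@10 MEM@11 WB@12
I4 sub r5 <- r2,r4: IF@7 ID@10 stall=0 (-) EX@11 MEM@12 WB@13
I5 ld r5 <- r5: IF@10 ID@11 stall=2 (RAW on I4.r5 (WB@13)) EX@14 MEM@15 WB@16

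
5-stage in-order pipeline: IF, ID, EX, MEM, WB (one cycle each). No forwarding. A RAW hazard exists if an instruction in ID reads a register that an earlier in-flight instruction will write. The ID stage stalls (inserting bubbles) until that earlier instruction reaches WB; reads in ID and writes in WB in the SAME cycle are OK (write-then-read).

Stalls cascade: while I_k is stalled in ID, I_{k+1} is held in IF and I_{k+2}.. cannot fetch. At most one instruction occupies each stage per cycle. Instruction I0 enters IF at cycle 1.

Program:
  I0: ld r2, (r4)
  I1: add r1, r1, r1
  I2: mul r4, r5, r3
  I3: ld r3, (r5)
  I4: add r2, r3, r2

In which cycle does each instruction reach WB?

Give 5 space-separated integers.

I0 ld r2 <- r4: IF@1 ID@2 stall=0 (-) EX@3 MEM@4 WB@5
I1 add r1 <- r1,r1: IF@2 ID@3 stall=0 (-) EX@4 MEM@5 WB@6
I2 mul r4 <- r5,r3: IF@3 ID@4 stall=0 (-) EX@5 MEM@6 WB@7
I3 ld r3 <- r5: IF@4 ID@5 stall=0 (-) EX@6 MEM@7 WB@8
I4 add r2 <- r3,r2: IF@5 ID@6 stall=2 (RAW on I3.r3 (WB@8)) EX@9 MEM@10 WB@11

Answer: 5 6 7 8 11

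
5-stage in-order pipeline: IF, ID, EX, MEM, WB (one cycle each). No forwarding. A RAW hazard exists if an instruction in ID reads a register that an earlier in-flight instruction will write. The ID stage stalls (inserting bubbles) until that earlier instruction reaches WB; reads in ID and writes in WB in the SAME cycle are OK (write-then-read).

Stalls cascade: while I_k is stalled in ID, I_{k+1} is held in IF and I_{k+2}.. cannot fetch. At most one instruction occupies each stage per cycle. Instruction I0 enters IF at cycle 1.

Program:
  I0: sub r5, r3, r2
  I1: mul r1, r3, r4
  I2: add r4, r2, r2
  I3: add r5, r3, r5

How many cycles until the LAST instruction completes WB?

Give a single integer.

I0 sub r5 <- r3,r2: IF@1 ID@2 stall=0 (-) EX@3 MEM@4 WB@5
I1 mul r1 <- r3,r4: IF@2 ID@3 stall=0 (-) EX@4 MEM@5 WB@6
I2 add r4 <- r2,r2: IF@3 ID@4 stall=0 (-) EX@5 MEM@6 WB@7
I3 add r5 <- r3,r5: IF@4 ID@5 stall=0 (-) EX@6 MEM@7 WB@8

Answer: 8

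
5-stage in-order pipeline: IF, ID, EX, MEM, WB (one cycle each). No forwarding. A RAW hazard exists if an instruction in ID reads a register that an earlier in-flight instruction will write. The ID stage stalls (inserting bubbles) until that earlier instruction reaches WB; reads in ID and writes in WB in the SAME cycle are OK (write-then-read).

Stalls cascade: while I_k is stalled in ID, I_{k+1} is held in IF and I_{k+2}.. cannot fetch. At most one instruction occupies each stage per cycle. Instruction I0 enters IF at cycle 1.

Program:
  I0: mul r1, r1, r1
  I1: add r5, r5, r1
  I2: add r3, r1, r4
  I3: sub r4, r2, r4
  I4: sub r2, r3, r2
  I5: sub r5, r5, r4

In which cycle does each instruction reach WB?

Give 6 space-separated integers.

Answer: 5 8 9 10 12 13

Derivation:
I0 mul r1 <- r1,r1: IF@1 ID@2 stall=0 (-) EX@3 MEM@4 WB@5
I1 add r5 <- r5,r1: IF@2 ID@3 stall=2 (RAW on I0.r1 (WB@5)) EX@6 MEM@7 WB@8
I2 add r3 <- r1,r4: IF@3 ID@6 stall=0 (-) EX@7 MEM@8 WB@9
I3 sub r4 <- r2,r4: IF@6 ID@7 stall=0 (-) EX@8 MEM@9 WB@10
I4 sub r2 <- r3,r2: IF@7 ID@8 stall=1 (RAW on I2.r3 (WB@9)) EX@10 MEM@11 WB@12
I5 sub r5 <- r5,r4: IF@8 ID@10 stall=0 (-) EX@11 MEM@12 WB@13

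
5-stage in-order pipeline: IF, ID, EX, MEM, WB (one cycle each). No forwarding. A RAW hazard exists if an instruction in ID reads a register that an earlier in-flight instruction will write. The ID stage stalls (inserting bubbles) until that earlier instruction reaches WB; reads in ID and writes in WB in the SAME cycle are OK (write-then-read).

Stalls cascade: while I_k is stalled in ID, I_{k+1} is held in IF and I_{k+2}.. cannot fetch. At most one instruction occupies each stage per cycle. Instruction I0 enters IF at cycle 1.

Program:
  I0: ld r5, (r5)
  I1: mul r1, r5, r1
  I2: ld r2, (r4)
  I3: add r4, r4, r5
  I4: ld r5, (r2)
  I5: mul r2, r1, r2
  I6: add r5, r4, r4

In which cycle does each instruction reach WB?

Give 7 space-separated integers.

Answer: 5 8 9 10 12 13 14

Derivation:
I0 ld r5 <- r5: IF@1 ID@2 stall=0 (-) EX@3 MEM@4 WB@5
I1 mul r1 <- r5,r1: IF@2 ID@3 stall=2 (RAW on I0.r5 (WB@5)) EX@6 MEM@7 WB@8
I2 ld r2 <- r4: IF@3 ID@6 stall=0 (-) EX@7 MEM@8 WB@9
I3 add r4 <- r4,r5: IF@6 ID@7 stall=0 (-) EX@8 MEM@9 WB@10
I4 ld r5 <- r2: IF@7 ID@8 stall=1 (RAW on I2.r2 (WB@9)) EX@10 MEM@11 WB@12
I5 mul r2 <- r1,r2: IF@8 ID@10 stall=0 (-) EX@11 MEM@12 WB@13
I6 add r5 <- r4,r4: IF@10 ID@11 stall=0 (-) EX@12 MEM@13 WB@14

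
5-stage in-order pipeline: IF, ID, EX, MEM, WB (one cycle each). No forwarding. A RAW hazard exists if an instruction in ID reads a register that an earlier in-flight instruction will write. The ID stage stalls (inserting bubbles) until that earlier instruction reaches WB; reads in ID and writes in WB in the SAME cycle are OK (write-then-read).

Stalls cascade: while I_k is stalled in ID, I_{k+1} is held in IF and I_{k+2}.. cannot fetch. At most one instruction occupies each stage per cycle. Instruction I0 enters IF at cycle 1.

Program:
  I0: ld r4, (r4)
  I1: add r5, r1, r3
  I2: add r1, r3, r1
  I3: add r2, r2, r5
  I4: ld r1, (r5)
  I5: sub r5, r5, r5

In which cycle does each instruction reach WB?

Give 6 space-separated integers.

Answer: 5 6 7 9 10 11

Derivation:
I0 ld r4 <- r4: IF@1 ID@2 stall=0 (-) EX@3 MEM@4 WB@5
I1 add r5 <- r1,r3: IF@2 ID@3 stall=0 (-) EX@4 MEM@5 WB@6
I2 add r1 <- r3,r1: IF@3 ID@4 stall=0 (-) EX@5 MEM@6 WB@7
I3 add r2 <- r2,r5: IF@4 ID@5 stall=1 (RAW on I1.r5 (WB@6)) EX@7 MEM@8 WB@9
I4 ld r1 <- r5: IF@5 ID@7 stall=0 (-) EX@8 MEM@9 WB@10
I5 sub r5 <- r5,r5: IF@7 ID@8 stall=0 (-) EX@9 MEM@10 WB@11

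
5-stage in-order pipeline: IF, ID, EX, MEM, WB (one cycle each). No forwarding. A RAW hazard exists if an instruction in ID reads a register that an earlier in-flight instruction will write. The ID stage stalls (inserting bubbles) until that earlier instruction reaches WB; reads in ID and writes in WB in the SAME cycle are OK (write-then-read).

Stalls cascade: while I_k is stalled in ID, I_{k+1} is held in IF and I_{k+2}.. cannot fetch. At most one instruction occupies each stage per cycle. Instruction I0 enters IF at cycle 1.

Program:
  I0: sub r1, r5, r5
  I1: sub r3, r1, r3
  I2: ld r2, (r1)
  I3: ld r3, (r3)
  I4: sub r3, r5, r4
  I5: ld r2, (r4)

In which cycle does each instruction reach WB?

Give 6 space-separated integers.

Answer: 5 8 9 11 12 13

Derivation:
I0 sub r1 <- r5,r5: IF@1 ID@2 stall=0 (-) EX@3 MEM@4 WB@5
I1 sub r3 <- r1,r3: IF@2 ID@3 stall=2 (RAW on I0.r1 (WB@5)) EX@6 MEM@7 WB@8
I2 ld r2 <- r1: IF@3 ID@6 stall=0 (-) EX@7 MEM@8 WB@9
I3 ld r3 <- r3: IF@6 ID@7 stall=1 (RAW on I1.r3 (WB@8)) EX@9 MEM@10 WB@11
I4 sub r3 <- r5,r4: IF@7 ID@9 stall=0 (-) EX@10 MEM@11 WB@12
I5 ld r2 <- r4: IF@9 ID@10 stall=0 (-) EX@11 MEM@12 WB@13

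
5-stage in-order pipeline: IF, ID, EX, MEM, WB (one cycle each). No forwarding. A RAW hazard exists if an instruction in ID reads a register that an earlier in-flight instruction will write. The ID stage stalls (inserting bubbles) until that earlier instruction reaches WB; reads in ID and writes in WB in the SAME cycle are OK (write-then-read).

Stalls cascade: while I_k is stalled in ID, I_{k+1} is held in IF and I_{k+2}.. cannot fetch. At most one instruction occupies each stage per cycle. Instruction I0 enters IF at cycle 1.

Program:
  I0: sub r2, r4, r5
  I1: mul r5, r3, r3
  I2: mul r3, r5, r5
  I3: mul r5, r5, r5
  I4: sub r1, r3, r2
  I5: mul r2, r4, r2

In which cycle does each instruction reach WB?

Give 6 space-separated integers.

I0 sub r2 <- r4,r5: IF@1 ID@2 stall=0 (-) EX@3 MEM@4 WB@5
I1 mul r5 <- r3,r3: IF@2 ID@3 stall=0 (-) EX@4 MEM@5 WB@6
I2 mul r3 <- r5,r5: IF@3 ID@4 stall=2 (RAW on I1.r5 (WB@6)) EX@7 MEM@8 WB@9
I3 mul r5 <- r5,r5: IF@4 ID@7 stall=0 (-) EX@8 MEM@9 WB@10
I4 sub r1 <- r3,r2: IF@7 ID@8 stall=1 (RAW on I2.r3 (WB@9)) EX@10 MEM@11 WB@12
I5 mul r2 <- r4,r2: IF@8 ID@10 stall=0 (-) EX@11 MEM@12 WB@13

Answer: 5 6 9 10 12 13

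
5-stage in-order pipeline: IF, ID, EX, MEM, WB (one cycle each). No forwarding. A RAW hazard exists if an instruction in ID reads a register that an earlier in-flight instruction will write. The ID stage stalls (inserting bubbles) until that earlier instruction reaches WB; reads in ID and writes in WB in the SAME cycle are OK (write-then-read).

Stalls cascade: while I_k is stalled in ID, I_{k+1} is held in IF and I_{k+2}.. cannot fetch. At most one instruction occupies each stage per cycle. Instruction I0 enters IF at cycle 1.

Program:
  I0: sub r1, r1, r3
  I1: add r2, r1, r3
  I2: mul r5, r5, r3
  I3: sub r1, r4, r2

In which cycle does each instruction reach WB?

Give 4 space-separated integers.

Answer: 5 8 9 11

Derivation:
I0 sub r1 <- r1,r3: IF@1 ID@2 stall=0 (-) EX@3 MEM@4 WB@5
I1 add r2 <- r1,r3: IF@2 ID@3 stall=2 (RAW on I0.r1 (WB@5)) EX@6 MEM@7 WB@8
I2 mul r5 <- r5,r3: IF@3 ID@6 stall=0 (-) EX@7 MEM@8 WB@9
I3 sub r1 <- r4,r2: IF@6 ID@7 stall=1 (RAW on I1.r2 (WB@8)) EX@9 MEM@10 WB@11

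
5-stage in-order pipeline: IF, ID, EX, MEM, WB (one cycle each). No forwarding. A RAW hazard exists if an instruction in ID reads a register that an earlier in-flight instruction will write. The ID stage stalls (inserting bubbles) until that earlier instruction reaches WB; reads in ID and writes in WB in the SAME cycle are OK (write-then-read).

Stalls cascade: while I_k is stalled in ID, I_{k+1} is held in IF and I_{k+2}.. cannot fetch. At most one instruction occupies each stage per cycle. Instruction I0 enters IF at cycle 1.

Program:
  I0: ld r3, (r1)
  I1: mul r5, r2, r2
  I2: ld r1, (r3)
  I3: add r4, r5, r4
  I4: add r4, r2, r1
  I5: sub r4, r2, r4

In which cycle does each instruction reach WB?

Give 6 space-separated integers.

I0 ld r3 <- r1: IF@1 ID@2 stall=0 (-) EX@3 MEM@4 WB@5
I1 mul r5 <- r2,r2: IF@2 ID@3 stall=0 (-) EX@4 MEM@5 WB@6
I2 ld r1 <- r3: IF@3 ID@4 stall=1 (RAW on I0.r3 (WB@5)) EX@6 MEM@7 WB@8
I3 add r4 <- r5,r4: IF@4 ID@6 stall=0 (-) EX@7 MEM@8 WB@9
I4 add r4 <- r2,r1: IF@6 ID@7 stall=1 (RAW on I2.r1 (WB@8)) EX@9 MEM@10 WB@11
I5 sub r4 <- r2,r4: IF@7 ID@9 stall=2 (RAW on I4.r4 (WB@11)) EX@12 MEM@13 WB@14

Answer: 5 6 8 9 11 14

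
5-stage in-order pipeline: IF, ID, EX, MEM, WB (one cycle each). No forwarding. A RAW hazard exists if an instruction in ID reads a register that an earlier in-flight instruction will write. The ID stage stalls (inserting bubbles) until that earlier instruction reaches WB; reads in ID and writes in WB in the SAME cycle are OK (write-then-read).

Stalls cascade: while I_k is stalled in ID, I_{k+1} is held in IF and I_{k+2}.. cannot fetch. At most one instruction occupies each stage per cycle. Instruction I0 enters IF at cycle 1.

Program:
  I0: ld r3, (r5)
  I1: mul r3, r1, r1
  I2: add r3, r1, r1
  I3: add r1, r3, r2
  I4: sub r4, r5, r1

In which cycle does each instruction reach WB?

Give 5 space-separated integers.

I0 ld r3 <- r5: IF@1 ID@2 stall=0 (-) EX@3 MEM@4 WB@5
I1 mul r3 <- r1,r1: IF@2 ID@3 stall=0 (-) EX@4 MEM@5 WB@6
I2 add r3 <- r1,r1: IF@3 ID@4 stall=0 (-) EX@5 MEM@6 WB@7
I3 add r1 <- r3,r2: IF@4 ID@5 stall=2 (RAW on I2.r3 (WB@7)) EX@8 MEM@9 WB@10
I4 sub r4 <- r5,r1: IF@5 ID@8 stall=2 (RAW on I3.r1 (WB@10)) EX@11 MEM@12 WB@13

Answer: 5 6 7 10 13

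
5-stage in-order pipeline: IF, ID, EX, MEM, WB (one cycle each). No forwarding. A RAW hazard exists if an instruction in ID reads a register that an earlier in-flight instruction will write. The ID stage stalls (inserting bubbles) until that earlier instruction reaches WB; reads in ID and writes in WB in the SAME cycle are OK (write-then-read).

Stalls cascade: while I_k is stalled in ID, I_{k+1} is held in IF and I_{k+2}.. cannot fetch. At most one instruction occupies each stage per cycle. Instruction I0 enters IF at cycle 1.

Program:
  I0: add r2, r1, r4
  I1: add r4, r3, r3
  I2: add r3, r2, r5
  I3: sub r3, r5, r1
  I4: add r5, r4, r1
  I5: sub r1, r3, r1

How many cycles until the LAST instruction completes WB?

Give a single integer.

I0 add r2 <- r1,r4: IF@1 ID@2 stall=0 (-) EX@3 MEM@4 WB@5
I1 add r4 <- r3,r3: IF@2 ID@3 stall=0 (-) EX@4 MEM@5 WB@6
I2 add r3 <- r2,r5: IF@3 ID@4 stall=1 (RAW on I0.r2 (WB@5)) EX@6 MEM@7 WB@8
I3 sub r3 <- r5,r1: IF@4 ID@6 stall=0 (-) EX@7 MEM@8 WB@9
I4 add r5 <- r4,r1: IF@6 ID@7 stall=0 (-) EX@8 MEM@9 WB@10
I5 sub r1 <- r3,r1: IF@7 ID@8 stall=1 (RAW on I3.r3 (WB@9)) EX@10 MEM@11 WB@12

Answer: 12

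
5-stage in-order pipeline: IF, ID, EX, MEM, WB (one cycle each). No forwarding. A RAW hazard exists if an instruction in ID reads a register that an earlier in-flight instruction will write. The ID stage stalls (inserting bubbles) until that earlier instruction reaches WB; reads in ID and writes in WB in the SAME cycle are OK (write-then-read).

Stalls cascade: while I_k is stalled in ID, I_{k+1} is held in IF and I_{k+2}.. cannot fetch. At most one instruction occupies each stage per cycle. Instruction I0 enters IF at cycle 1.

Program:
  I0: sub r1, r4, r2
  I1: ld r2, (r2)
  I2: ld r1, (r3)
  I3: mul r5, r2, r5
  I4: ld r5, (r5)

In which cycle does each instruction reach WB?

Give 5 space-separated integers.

Answer: 5 6 7 9 12

Derivation:
I0 sub r1 <- r4,r2: IF@1 ID@2 stall=0 (-) EX@3 MEM@4 WB@5
I1 ld r2 <- r2: IF@2 ID@3 stall=0 (-) EX@4 MEM@5 WB@6
I2 ld r1 <- r3: IF@3 ID@4 stall=0 (-) EX@5 MEM@6 WB@7
I3 mul r5 <- r2,r5: IF@4 ID@5 stall=1 (RAW on I1.r2 (WB@6)) EX@7 MEM@8 WB@9
I4 ld r5 <- r5: IF@5 ID@7 stall=2 (RAW on I3.r5 (WB@9)) EX@10 MEM@11 WB@12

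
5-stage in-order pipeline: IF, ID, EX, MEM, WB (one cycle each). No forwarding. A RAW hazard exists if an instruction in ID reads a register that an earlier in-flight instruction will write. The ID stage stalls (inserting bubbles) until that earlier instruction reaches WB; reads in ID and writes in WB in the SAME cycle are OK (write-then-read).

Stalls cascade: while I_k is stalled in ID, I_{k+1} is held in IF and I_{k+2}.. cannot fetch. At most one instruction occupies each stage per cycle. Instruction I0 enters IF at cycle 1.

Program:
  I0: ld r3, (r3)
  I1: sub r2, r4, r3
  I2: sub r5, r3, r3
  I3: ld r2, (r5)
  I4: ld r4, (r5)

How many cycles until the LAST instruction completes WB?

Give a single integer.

I0 ld r3 <- r3: IF@1 ID@2 stall=0 (-) EX@3 MEM@4 WB@5
I1 sub r2 <- r4,r3: IF@2 ID@3 stall=2 (RAW on I0.r3 (WB@5)) EX@6 MEM@7 WB@8
I2 sub r5 <- r3,r3: IF@3 ID@6 stall=0 (-) EX@7 MEM@8 WB@9
I3 ld r2 <- r5: IF@6 ID@7 stall=2 (RAW on I2.r5 (WB@9)) EX@10 MEM@11 WB@12
I4 ld r4 <- r5: IF@7 ID@10 stall=0 (-) EX@11 MEM@12 WB@13

Answer: 13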